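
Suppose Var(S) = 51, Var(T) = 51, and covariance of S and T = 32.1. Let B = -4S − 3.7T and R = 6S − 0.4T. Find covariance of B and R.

By bilinearity, covariance of B and R = ac·Var(S) + bd·Var(T) + (ad+bc)·covariance of S and T, with a=-4, b=-3.7, c=6, d=-0.4.
ac·Var(S) = (-4)·6·51 = -1224
bd·Var(T) = (-3.7)·(-0.4)·51 = 75.48
(ad+bc)·covariance of S and T = (-20.6)·32.1 = -661.26
covariance of B and R = -1224 + 75.48 + (-661.26) = -1809.78.

covariance of B and R = -1809.78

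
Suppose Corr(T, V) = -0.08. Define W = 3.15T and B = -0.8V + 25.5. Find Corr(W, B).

Corr(W, B) = 0.08

Linear rescalings preserve |correlation|; the slopes 3.15 and -0.8 have opposite signs, so the correlation flips sign: Corr(W, B) = −Corr(T, V) = 0.08.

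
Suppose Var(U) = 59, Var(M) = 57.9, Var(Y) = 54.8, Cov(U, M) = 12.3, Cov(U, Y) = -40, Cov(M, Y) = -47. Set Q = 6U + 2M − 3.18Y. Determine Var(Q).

Var(Q) = a²·Var(U) + b²·Var(M) + c²·Var(Y) + 2ab·Cov(U, M) + 2ac·Cov(U, Y) + 2bc·Cov(M, Y), with a = 6, b = 2, c = -3.18.
= 2124 + 231.6 + 554.15952 + 295.2 + 1526.4 + 597.84
= 5329.19952.

Var(Q) = 5329.19952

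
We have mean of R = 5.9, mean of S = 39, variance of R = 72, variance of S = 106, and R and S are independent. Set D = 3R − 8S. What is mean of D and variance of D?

mean of D = 3·mean of R + (-8)·mean of S = 3·5.9 + (-8)·39 = -294.3.
variance of D = a²·variance of R + b²·variance of S + 2ab·Cov(R, S) with a = 3, b = -8.
Independence gives Cov(R, S) = 0.
= 3²·72 + (-8)²·106 + 2·3·(-8)·0
= 648 + 6784 + 0 = 7432.

mean of D = -294.3, variance of D = 7432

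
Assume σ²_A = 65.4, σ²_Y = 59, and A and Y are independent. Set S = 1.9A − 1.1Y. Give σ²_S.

σ²_S = 307.484

σ²_S = a²·σ²_A + b²·σ²_Y + 2ab·covariance of A and Y with a = 1.9, b = -1.1.
Independence gives covariance of A and Y = 0.
= 1.9²·65.4 + (-1.1)²·59 + 2·1.9·(-1.1)·0
= 236.094 + 71.39 + 0 = 307.484.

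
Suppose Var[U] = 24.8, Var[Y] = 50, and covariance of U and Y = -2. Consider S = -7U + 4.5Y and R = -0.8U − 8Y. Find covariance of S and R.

covariance of S and R = -1765.92

By bilinearity, covariance of S and R = ac·Var[U] + bd·Var[Y] + (ad+bc)·covariance of U and Y, with a=-7, b=4.5, c=-0.8, d=-8.
ac·Var[U] = (-7)·(-0.8)·24.8 = 138.88
bd·Var[Y] = 4.5·(-8)·50 = -1800
(ad+bc)·covariance of U and Y = (52.4)·(-2) = -104.8
covariance of S and R = 138.88 + (-1800) + (-104.8) = -1765.92.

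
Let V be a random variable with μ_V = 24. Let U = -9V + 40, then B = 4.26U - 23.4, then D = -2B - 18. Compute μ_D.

μ_U = (-9)·24 + 40 = -176.
μ_B = 4.26·(-176) + (-23.4) = -773.16.
μ_D = (-2)·(-773.16) + (-18) = 1528.32.

μ_D = 1528.32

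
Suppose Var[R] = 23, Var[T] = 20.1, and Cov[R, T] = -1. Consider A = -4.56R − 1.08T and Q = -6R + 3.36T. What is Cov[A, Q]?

Cov[A, Q] = 565.18272

By bilinearity, Cov[A, Q] = ac·Var[R] + bd·Var[T] + (ad+bc)·Cov[R, T], with a=-4.56, b=-1.08, c=-6, d=3.36.
ac·Var[R] = (-4.56)·(-6)·23 = 629.28
bd·Var[T] = (-1.08)·3.36·20.1 = -72.93888
(ad+bc)·Cov[R, T] = (-8.8416)·(-1) = 8.8416
Cov[A, Q] = 629.28 + (-72.93888) + 8.8416 = 565.18272.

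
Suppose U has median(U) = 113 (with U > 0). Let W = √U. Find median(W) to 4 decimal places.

median(W) = 10.6301

√U is monotone on this domain, so median(W) = √(113) ≈ 10.6301.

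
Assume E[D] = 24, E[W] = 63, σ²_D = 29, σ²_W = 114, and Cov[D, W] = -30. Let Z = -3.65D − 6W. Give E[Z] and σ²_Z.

E[Z] = (-3.65)·E[D] + (-6)·E[W] = (-3.65)·24 + (-6)·63 = -465.6.
σ²_Z = a²·σ²_D + b²·σ²_W + 2ab·Cov[D, W] with a = -3.65, b = -6.
= (-3.65)²·29 + (-6)²·114 + 2·(-3.65)·(-6)·(-30)
= 386.3525 + 4104 + (-1314) = 3176.3525.

E[Z] = -465.6, σ²_Z = 3176.3525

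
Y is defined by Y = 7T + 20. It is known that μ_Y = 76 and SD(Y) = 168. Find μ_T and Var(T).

From Y = 7T + 20: μ_Y = a·μ_T + b, so μ_T = (μ_Y − b)/a = (76 − 20)/7 = 8.
Var(Y) = 168² = 28224.
Var(Y) = a²·Var(T), so Var(T) = 28224/7² = 576.

μ_T = 8, Var(T) = 576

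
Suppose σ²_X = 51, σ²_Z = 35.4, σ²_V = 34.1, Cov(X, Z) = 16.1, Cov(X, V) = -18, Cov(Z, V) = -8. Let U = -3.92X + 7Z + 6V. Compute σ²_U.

σ²_U = a²·σ²_X + b²·σ²_Z + c²·σ²_V + 2ab·Cov(X, Z) + 2ac·Cov(X, V) + 2bc·Cov(Z, V), with a = -3.92, b = 7, c = 6.
= 783.6864 + 1734.6 + 1227.6 + (-883.568) + 846.72 + (-672)
= 3037.0384.

σ²_U = 3037.0384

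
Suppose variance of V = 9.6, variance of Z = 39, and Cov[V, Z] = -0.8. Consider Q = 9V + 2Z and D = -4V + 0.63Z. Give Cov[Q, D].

Cov[Q, D] = -294.596

By bilinearity, Cov[Q, D] = ac·variance of V + bd·variance of Z + (ad+bc)·Cov[V, Z], with a=9, b=2, c=-4, d=0.63.
ac·variance of V = 9·(-4)·9.6 = -345.6
bd·variance of Z = 2·0.63·39 = 49.14
(ad+bc)·Cov[V, Z] = (-2.33)·(-0.8) = 1.864
Cov[Q, D] = -345.6 + 49.14 + 1.864 = -294.596.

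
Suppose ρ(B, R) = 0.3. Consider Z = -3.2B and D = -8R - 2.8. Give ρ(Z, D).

Linear rescalings preserve correlation up to sign; here the slopes -3.2 and -8 have the same sign, so ρ(Z, D) = ρ(B, R) = 0.3.

ρ(Z, D) = 0.3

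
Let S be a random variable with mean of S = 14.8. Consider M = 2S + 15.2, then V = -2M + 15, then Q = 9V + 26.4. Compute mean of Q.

mean of Q = -645

mean of M = 2·14.8 + 15.2 = 44.8.
mean of V = (-2)·44.8 + 15 = -74.6.
mean of Q = 9·(-74.6) + 26.4 = -645.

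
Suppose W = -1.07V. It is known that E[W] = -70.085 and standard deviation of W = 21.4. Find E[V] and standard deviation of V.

From W = -1.07V: E[W] = a·E[V] + b, so E[V] = (E[W] − b)/a = (-70.085 − 0)/(-1.07) = 65.5.
standard deviation of W = |a|·standard deviation of V, so standard deviation of V = 21.4/|-1.07| = 20.

E[V] = 65.5, standard deviation of V = 20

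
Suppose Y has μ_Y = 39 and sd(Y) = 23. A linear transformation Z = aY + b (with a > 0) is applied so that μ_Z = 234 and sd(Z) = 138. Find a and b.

a = 6, b = 0

sd(Z) = a·sd(Y) (a > 0), so a = 138/23 = 6.
μ_Z = a·μ_Y + b, so b = 234 − 6·39 = 0.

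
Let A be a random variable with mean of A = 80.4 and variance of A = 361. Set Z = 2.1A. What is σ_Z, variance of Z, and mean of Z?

σ_Z = 39.9, variance of Z = 1592.01, mean of Z = 168.84

Z = 2.1A is linear with a = 2.1, b = 0.
σ_A = √361 = 19.
σ_Z = |a|·σ_A = |2.1|·19 = 39.9.
variance of Z = a²·variance of A = 2.1²·361 = 1592.01.
mean of Z = a·mean of A + b = 2.1·80.4 = 168.84.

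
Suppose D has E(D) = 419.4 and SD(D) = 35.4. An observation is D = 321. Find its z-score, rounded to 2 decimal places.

z = -2.78

z = (D − E(D)) / SD(D) = (321 − 419.4) / 35.4 ≈ -2.78.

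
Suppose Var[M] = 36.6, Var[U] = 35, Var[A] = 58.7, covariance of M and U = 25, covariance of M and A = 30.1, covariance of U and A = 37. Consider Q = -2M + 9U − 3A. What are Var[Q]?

Var[Q] = a²·Var[M] + b²·Var[U] + c²·Var[A] + 2ab·covariance of M and U + 2ac·covariance of M and A + 2bc·covariance of U and A, with a = -2, b = 9, c = -3.
= 146.4 + 2835 + 528.3 + (-900) + 361.2 + (-1998)
= 972.9.

Var[Q] = 972.9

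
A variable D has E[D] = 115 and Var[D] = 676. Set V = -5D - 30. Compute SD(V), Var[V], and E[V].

V = -5D - 30 is linear with a = -5, b = -30.
SD(D) = √676 = 26.
SD(V) = |a|·SD(D) = |-5|·26 = 130.
Var[V] = a²·Var[D] = (-5)²·676 = 16900 (the additive constant -30 does not affect variance).
E[V] = a·E[D] + b = (-5)·115 + (-30) = -605.

SD(V) = 130, Var[V] = 16900, E[V] = -605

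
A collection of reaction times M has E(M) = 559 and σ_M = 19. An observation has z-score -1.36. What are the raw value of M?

M = 533.16

M = E(M) + z·σ_M = 559 + (-1.36)·19 = 533.16.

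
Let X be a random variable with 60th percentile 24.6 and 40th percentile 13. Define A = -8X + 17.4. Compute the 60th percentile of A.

Since a = -8 < 0 the transformation is decreasing, reversing order: the 60th percentile of A corresponds to the 40th percentile of X.
So P_{60}(A) = a·P_{40}(X) + b = (-8)·13 + 17.4 = -86.6.

60th percentile of A = -86.6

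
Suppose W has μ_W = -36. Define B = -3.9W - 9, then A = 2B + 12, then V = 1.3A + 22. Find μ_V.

μ_B = (-3.9)·(-36) + (-9) = 131.4.
μ_A = 2·131.4 + 12 = 274.8.
μ_V = 1.3·274.8 + 22 = 379.24.

μ_V = 379.24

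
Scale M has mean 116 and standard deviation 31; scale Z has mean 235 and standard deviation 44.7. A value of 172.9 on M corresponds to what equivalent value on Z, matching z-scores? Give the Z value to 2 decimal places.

z = (172.9 − 116)/31 ≈ 1.8355.
Z = 235 + z·44.7 = 235 + (172.9 − 116)·44.7/31 ≈ 317.05.

Z = 317.05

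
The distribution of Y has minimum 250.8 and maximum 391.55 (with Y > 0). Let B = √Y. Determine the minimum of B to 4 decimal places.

min(B) = 15.8367

√Y is increasing on this domain, so min(B) comes from min(Y) = 250.8: min(B) = √(250.8) ≈ 15.8367.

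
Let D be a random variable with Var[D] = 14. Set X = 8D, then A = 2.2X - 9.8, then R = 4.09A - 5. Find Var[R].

Var[R] = 72543.747584

Var[X] = 8²·14 = 896.
Var[A] = 2.2²·896 = 4336.64.
Var[R] = 4.09²·4336.64 = 72543.747584.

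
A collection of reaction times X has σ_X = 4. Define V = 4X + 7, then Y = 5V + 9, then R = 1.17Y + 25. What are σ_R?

σ_R = 93.6

σ_V = |4|·4 = 16.
σ_Y = |5|·16 = 80.
σ_R = |1.17|·80 = 93.6.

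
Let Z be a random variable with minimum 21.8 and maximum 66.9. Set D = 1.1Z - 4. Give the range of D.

Range(D) = 49.61

Range of Z = 66.9 − 21.8 = 45.1.
Range(D) = |a|·Range(Z) = |1.1|·45.1 = 49.61.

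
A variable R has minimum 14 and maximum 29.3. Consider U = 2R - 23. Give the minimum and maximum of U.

min(U) = 5, max(U) = 35.6

a = 2 > 0, so min(U) = a·min(R)+b = 2·14 + (-23) = 5 and max(U) = 2·29.3 + (-23) = 35.6.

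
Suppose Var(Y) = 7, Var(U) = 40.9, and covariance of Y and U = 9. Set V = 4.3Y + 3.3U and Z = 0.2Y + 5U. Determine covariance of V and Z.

By bilinearity, covariance of V and Z = ac·Var(Y) + bd·Var(U) + (ad+bc)·covariance of Y and U, with a=4.3, b=3.3, c=0.2, d=5.
ac·Var(Y) = 4.3·0.2·7 = 6.02
bd·Var(U) = 3.3·5·40.9 = 674.85
(ad+bc)·covariance of Y and U = (22.16)·9 = 199.44
covariance of V and Z = 6.02 + 674.85 + 199.44 = 880.31.

covariance of V and Z = 880.31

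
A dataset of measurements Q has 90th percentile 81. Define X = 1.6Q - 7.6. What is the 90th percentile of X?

Since a = 1.6 > 0 the transformation is increasing, so the 90th percentile of X = a·(P_{90} of Q) + b = 1.6·81 + (-7.6) = 122.

90th percentile of X = 122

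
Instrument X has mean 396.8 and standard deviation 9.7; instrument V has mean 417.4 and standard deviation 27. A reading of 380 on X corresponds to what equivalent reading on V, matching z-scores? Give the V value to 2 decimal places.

V = 370.64

z = (380 − 396.8)/9.7 ≈ -1.732.
V = 417.4 + z·27 = 417.4 + (380 − 396.8)·27/9.7 ≈ 370.64.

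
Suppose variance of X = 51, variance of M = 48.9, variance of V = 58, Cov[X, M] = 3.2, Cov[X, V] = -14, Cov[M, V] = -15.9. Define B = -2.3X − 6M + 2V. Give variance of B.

variance of B = 2860.91

variance of B = a²·variance of X + b²·variance of M + c²·variance of V + 2ab·Cov[X, M] + 2ac·Cov[X, V] + 2bc·Cov[M, V], with a = -2.3, b = -6, c = 2.
= 269.79 + 1760.4 + 232 + 88.32 + 128.8 + 381.6
= 2860.91.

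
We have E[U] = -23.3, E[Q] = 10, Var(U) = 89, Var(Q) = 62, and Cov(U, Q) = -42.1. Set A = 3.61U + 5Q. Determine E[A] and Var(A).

E[A] = 3.61·E[U] + 5·E[Q] = 3.61·(-23.3) + 5·10 = -34.113.
Var(A) = a²·Var(U) + b²·Var(Q) + 2ab·Cov(U, Q) with a = 3.61, b = 5.
= 3.61²·89 + 5²·62 + 2·3.61·5·(-42.1)
= 1159.8569 + 1550 + (-1519.81) = 1190.0469.

E[A] = -34.113, Var(A) = 1190.0469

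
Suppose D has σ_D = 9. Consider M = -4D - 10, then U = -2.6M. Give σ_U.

σ_U = 93.6

σ_M = |-4|·9 = 36.
σ_U = |-2.6|·36 = 93.6.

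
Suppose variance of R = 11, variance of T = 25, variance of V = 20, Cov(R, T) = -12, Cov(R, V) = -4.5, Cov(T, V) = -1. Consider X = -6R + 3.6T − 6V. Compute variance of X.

variance of X = a²·variance of R + b²·variance of T + c²·variance of V + 2ab·Cov(R, T) + 2ac·Cov(R, V) + 2bc·Cov(T, V), with a = -6, b = 3.6, c = -6.
= 396 + 324 + 720 + 518.4 + (-324) + 43.2
= 1677.6.

variance of X = 1677.6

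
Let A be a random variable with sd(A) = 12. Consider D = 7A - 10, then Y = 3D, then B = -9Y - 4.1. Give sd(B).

sd(B) = 2268

sd(D) = |7|·12 = 84.
sd(Y) = |3|·84 = 252.
sd(B) = |-9|·252 = 2268.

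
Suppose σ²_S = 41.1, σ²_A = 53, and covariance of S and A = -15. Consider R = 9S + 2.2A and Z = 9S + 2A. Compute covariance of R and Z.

By bilinearity, covariance of R and Z = ac·σ²_S + bd·σ²_A + (ad+bc)·covariance of S and A, with a=9, b=2.2, c=9, d=2.
ac·σ²_S = 9·9·41.1 = 3329.1
bd·σ²_A = 2.2·2·53 = 233.2
(ad+bc)·covariance of S and A = (37.8)·(-15) = -567
covariance of R and Z = 3329.1 + 233.2 + (-567) = 2995.3.

covariance of R and Z = 2995.3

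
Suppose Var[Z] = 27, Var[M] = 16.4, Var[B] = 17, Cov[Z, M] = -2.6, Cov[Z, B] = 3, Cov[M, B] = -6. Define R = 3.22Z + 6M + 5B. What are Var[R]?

Var[R] = 931.4828

Var[R] = a²·Var[Z] + b²·Var[M] + c²·Var[B] + 2ab·Cov[Z, M] + 2ac·Cov[Z, B] + 2bc·Cov[M, B], with a = 3.22, b = 6, c = 5.
= 279.9468 + 590.4 + 425 + (-100.464) + 96.6 + (-360)
= 931.4828.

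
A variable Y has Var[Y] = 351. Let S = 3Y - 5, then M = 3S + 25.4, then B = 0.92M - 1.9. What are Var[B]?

Var[B] = 24063.9984

Var[S] = 3²·351 = 3159.
Var[M] = 3²·3159 = 28431.
Var[B] = 0.92²·28431 = 24063.9984.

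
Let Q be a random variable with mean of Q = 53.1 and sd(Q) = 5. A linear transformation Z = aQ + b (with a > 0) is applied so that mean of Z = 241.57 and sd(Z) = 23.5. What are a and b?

sd(Z) = a·sd(Q) (a > 0), so a = 23.5/5 = 4.7.
mean of Z = a·mean of Q + b, so b = 241.57 − 4.7·53.1 = -8.

a = 4.7, b = -8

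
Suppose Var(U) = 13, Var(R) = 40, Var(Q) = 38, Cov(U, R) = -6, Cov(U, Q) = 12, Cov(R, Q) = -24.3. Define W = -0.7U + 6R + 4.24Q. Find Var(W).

Var(W) = a²·Var(U) + b²·Var(R) + c²·Var(Q) + 2ab·Cov(U, R) + 2ac·Cov(U, Q) + 2bc·Cov(R, Q), with a = -0.7, b = 6, c = 4.24.
= 6.37 + 1440 + 683.1488 + 50.4 + (-71.232) + (-1236.384)
= 872.3028.

Var(W) = 872.3028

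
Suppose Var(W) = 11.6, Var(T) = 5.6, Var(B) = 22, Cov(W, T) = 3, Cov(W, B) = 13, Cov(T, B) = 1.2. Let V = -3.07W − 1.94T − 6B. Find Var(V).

Var(V) = 1464.9958

Var(V) = a²·Var(W) + b²·Var(T) + c²·Var(B) + 2ab·Cov(W, T) + 2ac·Cov(W, B) + 2bc·Cov(T, B), with a = -3.07, b = -1.94, c = -6.
= 109.32884 + 21.07616 + 792 + 35.7348 + 478.92 + 27.936
= 1464.9958.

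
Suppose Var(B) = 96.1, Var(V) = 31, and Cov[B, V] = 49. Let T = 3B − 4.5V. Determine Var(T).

Var(T) = a²·Var(B) + b²·Var(V) + 2ab·Cov[B, V] with a = 3, b = -4.5.
= 3²·96.1 + (-4.5)²·31 + 2·3·(-4.5)·49
= 864.9 + 627.75 + (-1323) = 169.65.

Var(T) = 169.65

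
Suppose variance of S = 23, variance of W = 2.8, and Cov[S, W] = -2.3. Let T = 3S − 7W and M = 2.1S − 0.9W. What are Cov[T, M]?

Cov[T, M] = 202.56

By bilinearity, Cov[T, M] = ac·variance of S + bd·variance of W + (ad+bc)·Cov[S, W], with a=3, b=-7, c=2.1, d=-0.9.
ac·variance of S = 3·2.1·23 = 144.9
bd·variance of W = (-7)·(-0.9)·2.8 = 17.64
(ad+bc)·Cov[S, W] = (-17.4)·(-2.3) = 40.02
Cov[T, M] = 144.9 + 17.64 + 40.02 = 202.56.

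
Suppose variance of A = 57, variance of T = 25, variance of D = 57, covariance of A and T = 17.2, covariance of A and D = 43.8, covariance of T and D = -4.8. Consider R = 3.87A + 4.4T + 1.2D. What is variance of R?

variance of R = 2361.6529

variance of R = a²·variance of A + b²·variance of T + c²·variance of D + 2ab·covariance of A and T + 2ac·covariance of A and D + 2bc·covariance of T and D, with a = 3.87, b = 4.4, c = 1.2.
= 853.6833 + 484 + 82.08 + 585.7632 + 406.8144 + (-50.688)
= 2361.6529.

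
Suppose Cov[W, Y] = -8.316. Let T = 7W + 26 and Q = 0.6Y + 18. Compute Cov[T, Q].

Cov[T, Q] = -34.9272

Cov[T, Q] = a·c·Cov[W, Y] = 7·0.6·(-8.316) = -34.9272. Additive constants drop out.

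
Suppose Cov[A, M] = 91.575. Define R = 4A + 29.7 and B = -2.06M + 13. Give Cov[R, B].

Cov[R, B] = -754.578

Cov[R, B] = a·c·Cov[A, M] = 4·(-2.06)·91.575 = -754.578. Additive constants drop out.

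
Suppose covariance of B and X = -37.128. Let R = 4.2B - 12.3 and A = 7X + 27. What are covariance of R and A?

covariance of R and A = a·c·covariance of B and X = 4.2·7·(-37.128) = -1091.5632. Additive constants drop out.

covariance of R and A = -1091.5632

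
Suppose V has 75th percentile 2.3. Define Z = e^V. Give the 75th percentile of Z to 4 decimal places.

75th percentile of Z = 9.9742

e^V is increasing, so P_{75}(Z) = g(P_{75}(V)) ≈ 9.9742.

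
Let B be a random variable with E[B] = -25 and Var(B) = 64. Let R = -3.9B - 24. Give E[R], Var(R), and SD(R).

E[R] = 73.5, Var(R) = 973.44, SD(R) = 31.2

R = -3.9B - 24 is linear with a = -3.9, b = -24.
E[R] = a·E[B] + b = (-3.9)·(-25) + (-24) = 73.5.
Var(R) = a²·Var(B) = (-3.9)²·64 = 973.44 (the additive constant -24 does not affect variance).
SD(B) = √64 = 8.
SD(R) = |a|·SD(B) = |-3.9|·8 = 31.2.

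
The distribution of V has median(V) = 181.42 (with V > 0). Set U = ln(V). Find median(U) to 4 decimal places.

ln(V) is monotone on this domain, so median(U) = ln(181.42) ≈ 5.2008.

median(U) = 5.2008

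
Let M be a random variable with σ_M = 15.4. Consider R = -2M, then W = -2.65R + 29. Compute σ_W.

σ_W = 81.62

σ_R = |-2|·15.4 = 30.8.
σ_W = |-2.65|·30.8 = 81.62.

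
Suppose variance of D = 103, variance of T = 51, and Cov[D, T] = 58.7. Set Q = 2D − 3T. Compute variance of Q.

variance of Q = a²·variance of D + b²·variance of T + 2ab·Cov[D, T] with a = 2, b = -3.
= 2²·103 + (-3)²·51 + 2·2·(-3)·58.7
= 412 + 459 + (-704.4) = 166.6.

variance of Q = 166.6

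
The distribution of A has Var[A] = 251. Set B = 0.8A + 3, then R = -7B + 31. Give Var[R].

Var[B] = 0.8²·251 = 160.64.
Var[R] = (-7)²·160.64 = 7871.36.

Var[R] = 7871.36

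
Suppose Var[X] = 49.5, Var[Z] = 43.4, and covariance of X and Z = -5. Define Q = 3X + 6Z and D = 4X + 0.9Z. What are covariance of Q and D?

By bilinearity, covariance of Q and D = ac·Var[X] + bd·Var[Z] + (ad+bc)·covariance of X and Z, with a=3, b=6, c=4, d=0.9.
ac·Var[X] = 3·4·49.5 = 594
bd·Var[Z] = 6·0.9·43.4 = 234.36
(ad+bc)·covariance of X and Z = (26.7)·(-5) = -133.5
covariance of Q and D = 594 + 234.36 + (-133.5) = 694.86.

covariance of Q and D = 694.86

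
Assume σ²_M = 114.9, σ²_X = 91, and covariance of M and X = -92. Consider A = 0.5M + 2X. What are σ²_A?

σ²_A = a²·σ²_M + b²·σ²_X + 2ab·covariance of M and X with a = 0.5, b = 2.
= 0.5²·114.9 + 2²·91 + 2·0.5·2·(-92)
= 28.725 + 364 + (-184) = 208.725.

σ²_A = 208.725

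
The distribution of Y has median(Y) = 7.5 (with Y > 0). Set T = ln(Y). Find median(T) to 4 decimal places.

ln(Y) is monotone on this domain, so median(T) = ln(7.5) ≈ 2.0149.

median(T) = 2.0149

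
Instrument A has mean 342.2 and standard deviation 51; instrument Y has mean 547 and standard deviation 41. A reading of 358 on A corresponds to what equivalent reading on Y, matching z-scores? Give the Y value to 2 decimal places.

Y = 559.70

z = (358 − 342.2)/51 ≈ 0.3098.
Y = 547 + z·41 = 547 + (358 − 342.2)·41/51 ≈ 559.70.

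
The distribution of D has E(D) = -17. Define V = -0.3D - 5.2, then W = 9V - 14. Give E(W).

E(W) = -14.9

E(V) = (-0.3)·(-17) + (-5.2) = -0.1.
E(W) = 9·(-0.1) + (-14) = -14.9.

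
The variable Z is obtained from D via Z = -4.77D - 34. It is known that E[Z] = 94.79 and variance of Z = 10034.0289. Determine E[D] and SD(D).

From Z = -4.77D - 34: E[Z] = a·E[D] + b, so E[D] = (E[Z] − b)/a = (94.79 − (-34))/(-4.77) = -27.
SD(Z) = √10034.0289 = 100.17.
SD(Z) = |a|·SD(D), so SD(D) = 100.17/|-4.77| = 21.

E[D] = -27, SD(D) = 21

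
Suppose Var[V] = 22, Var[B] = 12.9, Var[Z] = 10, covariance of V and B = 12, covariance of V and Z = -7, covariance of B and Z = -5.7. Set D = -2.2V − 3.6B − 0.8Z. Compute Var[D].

Var[D] = a²·Var[V] + b²·Var[B] + c²·Var[Z] + 2ab·covariance of V and B + 2ac·covariance of V and Z + 2bc·covariance of B and Z, with a = -2.2, b = -3.6, c = -0.8.
= 106.48 + 167.184 + 6.4 + 190.08 + (-24.64) + (-32.832)
= 412.672.

Var[D] = 412.672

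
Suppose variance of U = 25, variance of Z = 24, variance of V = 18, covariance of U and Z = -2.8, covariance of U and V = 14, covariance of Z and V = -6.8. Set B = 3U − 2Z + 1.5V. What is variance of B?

variance of B = 561.9

variance of B = a²·variance of U + b²·variance of Z + c²·variance of V + 2ab·covariance of U and Z + 2ac·covariance of U and V + 2bc·covariance of Z and V, with a = 3, b = -2, c = 1.5.
= 225 + 96 + 40.5 + 33.6 + 126 + 40.8
= 561.9.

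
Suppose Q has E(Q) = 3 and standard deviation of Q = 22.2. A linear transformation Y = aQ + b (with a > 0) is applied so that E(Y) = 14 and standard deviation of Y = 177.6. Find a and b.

a = 8, b = -10

standard deviation of Y = a·standard deviation of Q (a > 0), so a = 177.6/22.2 = 8.
E(Y) = a·E(Q) + b, so b = 14 − 8·3 = -10.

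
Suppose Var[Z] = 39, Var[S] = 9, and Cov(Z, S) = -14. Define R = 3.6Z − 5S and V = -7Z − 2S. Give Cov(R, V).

By bilinearity, Cov(R, V) = ac·Var[Z] + bd·Var[S] + (ad+bc)·Cov(Z, S), with a=3.6, b=-5, c=-7, d=-2.
ac·Var[Z] = 3.6·(-7)·39 = -982.8
bd·Var[S] = (-5)·(-2)·9 = 90
(ad+bc)·Cov(Z, S) = (27.8)·(-14) = -389.2
Cov(R, V) = -982.8 + 90 + (-389.2) = -1282.

Cov(R, V) = -1282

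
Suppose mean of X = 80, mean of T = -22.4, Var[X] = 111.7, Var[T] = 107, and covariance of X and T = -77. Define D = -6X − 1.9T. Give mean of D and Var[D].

mean of D = -437.44, Var[D] = 2651.87

mean of D = (-6)·mean of X + (-1.9)·mean of T = (-6)·80 + (-1.9)·(-22.4) = -437.44.
Var[D] = a²·Var[X] + b²·Var[T] + 2ab·covariance of X and T with a = -6, b = -1.9.
= (-6)²·111.7 + (-1.9)²·107 + 2·(-6)·(-1.9)·(-77)
= 4021.2 + 386.27 + (-1755.6) = 2651.87.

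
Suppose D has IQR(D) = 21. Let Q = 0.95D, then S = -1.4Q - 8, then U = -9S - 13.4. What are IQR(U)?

IQR(Q) = |0.95|·21 = 19.95.
IQR(S) = |-1.4|·19.95 = 27.93.
IQR(U) = |-9|·27.93 = 251.37.

IQR(U) = 251.37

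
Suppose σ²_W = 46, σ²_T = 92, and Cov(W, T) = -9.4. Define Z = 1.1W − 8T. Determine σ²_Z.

σ²_Z = 6109.1

σ²_Z = a²·σ²_W + b²·σ²_T + 2ab·Cov(W, T) with a = 1.1, b = -8.
= 1.1²·46 + (-8)²·92 + 2·1.1·(-8)·(-9.4)
= 55.66 + 5888 + 165.44 = 6109.1.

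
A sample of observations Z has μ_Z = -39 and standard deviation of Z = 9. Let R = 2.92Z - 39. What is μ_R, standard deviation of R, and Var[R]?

R = 2.92Z - 39 is linear with a = 2.92, b = -39.
μ_R = a·μ_Z + b = 2.92·(-39) + (-39) = -152.88.
standard deviation of R = |a|·standard deviation of Z = |2.92|·9 = 26.28.
Var[Z] = 9² = 81.
Var[R] = a²·Var[Z] = 2.92²·81 = 690.6384 (the additive constant -39 does not affect variance).

μ_R = -152.88, standard deviation of R = 26.28, Var[R] = 690.6384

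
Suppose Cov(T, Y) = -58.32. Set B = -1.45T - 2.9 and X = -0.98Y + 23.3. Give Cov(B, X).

Cov(B, X) = -82.87272

Cov(B, X) = a·c·Cov(T, Y) = (-1.45)·(-0.98)·(-58.32) = -82.87272. Additive constants drop out.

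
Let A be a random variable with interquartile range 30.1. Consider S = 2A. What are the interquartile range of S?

Under S = aA + b, IQR(S) = |a|·IQR(A) = |2|·30.1 = 60.2 (shifts cancel; spread scales by |a|).

IQR(S) = 60.2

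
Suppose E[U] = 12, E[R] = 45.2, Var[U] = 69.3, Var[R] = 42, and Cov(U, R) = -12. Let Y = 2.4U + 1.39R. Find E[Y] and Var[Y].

E[Y] = 2.4·E[U] + 1.39·E[R] = 2.4·12 + 1.39·45.2 = 91.628.
Var[Y] = a²·Var[U] + b²·Var[R] + 2ab·Cov(U, R) with a = 2.4, b = 1.39.
= 2.4²·69.3 + 1.39²·42 + 2·2.4·1.39·(-12)
= 399.168 + 81.1482 + (-80.064) = 400.2522.

E[Y] = 91.628, Var[Y] = 400.2522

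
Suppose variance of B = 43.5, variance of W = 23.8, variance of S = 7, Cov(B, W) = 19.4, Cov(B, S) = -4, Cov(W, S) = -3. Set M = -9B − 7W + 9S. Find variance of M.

variance of M = a²·variance of B + b²·variance of W + c²·variance of S + 2ab·Cov(B, W) + 2ac·Cov(B, S) + 2bc·Cov(W, S), with a = -9, b = -7, c = 9.
= 3523.5 + 1166.2 + 567 + 2444.4 + 648 + 378
= 8727.1.

variance of M = 8727.1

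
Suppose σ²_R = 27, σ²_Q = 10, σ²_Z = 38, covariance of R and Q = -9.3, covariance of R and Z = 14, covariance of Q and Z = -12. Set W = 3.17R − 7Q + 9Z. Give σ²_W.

σ²_W = a²·σ²_R + b²·σ²_Q + c²·σ²_Z + 2ab·covariance of R and Q + 2ac·covariance of R and Z + 2bc·covariance of Q and Z, with a = 3.17, b = -7, c = 9.
= 271.3203 + 490 + 3078 + 412.734 + 798.84 + 1512
= 6562.8943.

σ²_W = 6562.8943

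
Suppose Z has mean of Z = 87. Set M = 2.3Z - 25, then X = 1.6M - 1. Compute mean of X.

mean of M = 2.3·87 + (-25) = 175.1.
mean of X = 1.6·175.1 + (-1) = 279.16.

mean of X = 279.16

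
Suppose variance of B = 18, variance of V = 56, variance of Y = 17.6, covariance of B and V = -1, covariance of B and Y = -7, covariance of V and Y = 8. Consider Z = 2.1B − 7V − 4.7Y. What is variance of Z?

variance of Z = 3906.144

variance of Z = a²·variance of B + b²·variance of V + c²·variance of Y + 2ab·covariance of B and V + 2ac·covariance of B and Y + 2bc·covariance of V and Y, with a = 2.1, b = -7, c = -4.7.
= 79.38 + 2744 + 388.784 + 29.4 + 138.18 + 526.4
= 3906.144.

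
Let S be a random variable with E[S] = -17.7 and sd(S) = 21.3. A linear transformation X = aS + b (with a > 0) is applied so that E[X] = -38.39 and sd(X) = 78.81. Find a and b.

sd(X) = a·sd(S) (a > 0), so a = 78.81/21.3 = 3.7.
E[X] = a·E[S] + b, so b = -38.39 − 3.7·(-17.7) = 27.1.

a = 3.7, b = 27.1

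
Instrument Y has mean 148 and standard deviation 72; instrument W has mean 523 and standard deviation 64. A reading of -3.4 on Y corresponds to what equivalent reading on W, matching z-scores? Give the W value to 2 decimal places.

z = (-3.4 − 148)/72 ≈ -2.1028.
W = 523 + z·64 = 523 + (-3.4 − 148)·64/72 ≈ 388.42.

W = 388.42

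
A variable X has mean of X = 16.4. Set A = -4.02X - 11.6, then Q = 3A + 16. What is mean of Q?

mean of A = (-4.02)·16.4 + (-11.6) = -77.528.
mean of Q = 3·(-77.528) + 16 = -216.584.

mean of Q = -216.584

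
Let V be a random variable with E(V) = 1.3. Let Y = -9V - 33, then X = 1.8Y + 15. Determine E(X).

E(X) = -65.46

E(Y) = (-9)·1.3 + (-33) = -44.7.
E(X) = 1.8·(-44.7) + 15 = -65.46.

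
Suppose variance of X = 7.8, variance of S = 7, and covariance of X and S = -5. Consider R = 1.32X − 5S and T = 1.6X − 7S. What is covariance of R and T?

By bilinearity, covariance of R and T = ac·variance of X + bd·variance of S + (ad+bc)·covariance of X and S, with a=1.32, b=-5, c=1.6, d=-7.
ac·variance of X = 1.32·1.6·7.8 = 16.4736
bd·variance of S = (-5)·(-7)·7 = 245
(ad+bc)·covariance of X and S = (-17.24)·(-5) = 86.2
covariance of R and T = 16.4736 + 245 + 86.2 = 347.6736.

covariance of R and T = 347.6736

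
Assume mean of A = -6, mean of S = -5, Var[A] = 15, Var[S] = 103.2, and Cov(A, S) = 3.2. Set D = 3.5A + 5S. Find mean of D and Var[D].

mean of D = -46, Var[D] = 2875.75

mean of D = 3.5·mean of A + 5·mean of S = 3.5·(-6) + 5·(-5) = -46.
Var[D] = a²·Var[A] + b²·Var[S] + 2ab·Cov(A, S) with a = 3.5, b = 5.
= 3.5²·15 + 5²·103.2 + 2·3.5·5·3.2
= 183.75 + 2580 + 112 = 2875.75.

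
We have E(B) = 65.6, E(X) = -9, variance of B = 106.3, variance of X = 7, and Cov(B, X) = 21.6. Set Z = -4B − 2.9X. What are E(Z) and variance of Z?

E(Z) = -236.3, variance of Z = 2260.79

E(Z) = (-4)·E(B) + (-2.9)·E(X) = (-4)·65.6 + (-2.9)·(-9) = -236.3.
variance of Z = a²·variance of B + b²·variance of X + 2ab·Cov(B, X) with a = -4, b = -2.9.
= (-4)²·106.3 + (-2.9)²·7 + 2·(-4)·(-2.9)·21.6
= 1700.8 + 58.87 + 501.12 = 2260.79.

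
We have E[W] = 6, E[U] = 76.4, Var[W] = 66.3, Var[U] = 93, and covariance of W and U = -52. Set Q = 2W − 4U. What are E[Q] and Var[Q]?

E[Q] = 2·E[W] + (-4)·E[U] = 2·6 + (-4)·76.4 = -293.6.
Var[Q] = a²·Var[W] + b²·Var[U] + 2ab·covariance of W and U with a = 2, b = -4.
= 2²·66.3 + (-4)²·93 + 2·2·(-4)·(-52)
= 265.2 + 1488 + 832 = 2585.2.

E[Q] = -293.6, Var[Q] = 2585.2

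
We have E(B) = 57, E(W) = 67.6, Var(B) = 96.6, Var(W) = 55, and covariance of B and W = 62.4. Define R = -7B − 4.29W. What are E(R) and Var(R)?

E(R) = (-7)·E(B) + (-4.29)·E(W) = (-7)·57 + (-4.29)·67.6 = -689.004.
Var(R) = a²·Var(B) + b²·Var(W) + 2ab·covariance of B and W with a = -7, b = -4.29.
= (-7)²·96.6 + (-4.29)²·55 + 2·(-7)·(-4.29)·62.4
= 4733.4 + 1012.2255 + 3747.744 = 9493.3695.

E(R) = -689.004, Var(R) = 9493.3695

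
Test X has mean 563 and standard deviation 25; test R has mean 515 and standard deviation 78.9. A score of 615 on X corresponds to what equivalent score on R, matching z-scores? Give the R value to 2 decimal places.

z = (615 − 563)/25 = 2.08.
R = 515 + z·78.9 = 515 + (615 − 563)·78.9/25 ≈ 679.11.

R = 679.11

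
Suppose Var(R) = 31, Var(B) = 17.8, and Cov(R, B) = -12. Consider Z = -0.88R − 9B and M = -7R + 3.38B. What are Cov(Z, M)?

By bilinearity, Cov(Z, M) = ac·Var(R) + bd·Var(B) + (ad+bc)·Cov(R, B), with a=-0.88, b=-9, c=-7, d=3.38.
ac·Var(R) = (-0.88)·(-7)·31 = 190.96
bd·Var(B) = (-9)·3.38·17.8 = -541.476
(ad+bc)·Cov(R, B) = (60.0256)·(-12) = -720.3072
Cov(Z, M) = 190.96 + (-541.476) + (-720.3072) = -1070.8232.

Cov(Z, M) = -1070.8232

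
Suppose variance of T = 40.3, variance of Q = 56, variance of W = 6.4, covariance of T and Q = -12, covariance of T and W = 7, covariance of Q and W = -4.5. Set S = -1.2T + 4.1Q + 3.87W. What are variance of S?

variance of S = a²·variance of T + b²·variance of Q + c²·variance of W + 2ab·covariance of T and Q + 2ac·covariance of T and W + 2bc·covariance of Q and W, with a = -1.2, b = 4.1, c = 3.87.
= 58.032 + 941.36 + 95.85216 + 118.08 + (-65.016) + (-142.803)
= 1005.50516.

variance of S = 1005.50516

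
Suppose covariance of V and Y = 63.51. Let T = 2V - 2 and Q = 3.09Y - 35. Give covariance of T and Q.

covariance of T and Q = 392.4918

covariance of T and Q = a·c·covariance of V and Y = 2·3.09·63.51 = 392.4918. Additive constants drop out.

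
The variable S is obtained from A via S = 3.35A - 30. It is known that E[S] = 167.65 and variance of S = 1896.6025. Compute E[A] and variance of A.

E[A] = 59, variance of A = 169

From S = 3.35A - 30: E[S] = a·E[A] + b, so E[A] = (E[S] − b)/a = (167.65 − (-30))/3.35 = 59.
variance of S = a²·variance of A, so variance of A = 1896.6025/3.35² = 169.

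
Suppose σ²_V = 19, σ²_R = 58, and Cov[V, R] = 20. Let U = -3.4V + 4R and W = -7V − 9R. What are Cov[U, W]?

Cov[U, W] = -1583.8

By bilinearity, Cov[U, W] = ac·σ²_V + bd·σ²_R + (ad+bc)·Cov[V, R], with a=-3.4, b=4, c=-7, d=-9.
ac·σ²_V = (-3.4)·(-7)·19 = 452.2
bd·σ²_R = 4·(-9)·58 = -2088
(ad+bc)·Cov[V, R] = (2.6)·20 = 52
Cov[U, W] = 452.2 + (-2088) + 52 = -1583.8.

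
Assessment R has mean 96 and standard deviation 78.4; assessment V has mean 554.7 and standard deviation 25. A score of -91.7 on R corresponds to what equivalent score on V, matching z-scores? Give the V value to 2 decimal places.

V = 494.85

z = (-91.7 − 96)/78.4 ≈ -2.3941.
V = 554.7 + z·25 = 554.7 + (-91.7 − 96)·25/78.4 ≈ 494.85.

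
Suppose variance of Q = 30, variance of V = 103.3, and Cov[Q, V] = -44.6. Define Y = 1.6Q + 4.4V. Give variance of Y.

variance of Y = 1448.72

variance of Y = a²·variance of Q + b²·variance of V + 2ab·Cov[Q, V] with a = 1.6, b = 4.4.
= 1.6²·30 + 4.4²·103.3 + 2·1.6·4.4·(-44.6)
= 76.8 + 1999.888 + (-627.968) = 1448.72.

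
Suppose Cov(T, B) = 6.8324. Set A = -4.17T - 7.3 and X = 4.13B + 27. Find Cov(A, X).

Cov(A, X) = a·c·Cov(T, B) = (-4.17)·4.13·6.8324 = -117.66827604. Additive constants drop out.

Cov(A, X) = -117.66827604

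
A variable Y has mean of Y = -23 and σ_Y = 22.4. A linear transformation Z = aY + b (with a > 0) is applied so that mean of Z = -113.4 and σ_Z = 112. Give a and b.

σ_Z = a·σ_Y (a > 0), so a = 112/22.4 = 5.
mean of Z = a·mean of Y + b, so b = -113.4 − 5·(-23) = 1.6.

a = 5, b = 1.6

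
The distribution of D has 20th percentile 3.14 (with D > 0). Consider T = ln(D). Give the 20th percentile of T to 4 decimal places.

20th percentile of T = 1.1442

ln(D) is increasing, so P_{20}(T) = g(P_{20}(D)) ≈ 1.1442.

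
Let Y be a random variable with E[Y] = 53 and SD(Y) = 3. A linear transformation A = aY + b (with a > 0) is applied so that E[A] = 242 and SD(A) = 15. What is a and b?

a = 5, b = -23

SD(A) = a·SD(Y) (a > 0), so a = 15/3 = 5.
E[A] = a·E[Y] + b, so b = 242 − 5·53 = -23.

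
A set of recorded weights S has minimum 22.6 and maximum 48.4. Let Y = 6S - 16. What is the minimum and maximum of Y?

a = 6 > 0, so min(Y) = a·min(S)+b = 6·22.6 + (-16) = 119.6 and max(Y) = 6·48.4 + (-16) = 274.4.

min(Y) = 119.6, max(Y) = 274.4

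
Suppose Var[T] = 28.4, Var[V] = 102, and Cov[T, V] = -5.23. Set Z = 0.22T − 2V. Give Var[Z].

Var[Z] = a²·Var[T] + b²·Var[V] + 2ab·Cov[T, V] with a = 0.22, b = -2.
= 0.22²·28.4 + (-2)²·102 + 2·0.22·(-2)·(-5.23)
= 1.37456 + 408 + 4.6024 = 413.97696.

Var[Z] = 413.97696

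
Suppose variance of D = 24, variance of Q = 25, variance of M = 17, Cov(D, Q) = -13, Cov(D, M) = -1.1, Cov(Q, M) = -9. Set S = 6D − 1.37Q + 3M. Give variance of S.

variance of S = a²·variance of D + b²·variance of Q + c²·variance of M + 2ab·Cov(D, Q) + 2ac·Cov(D, M) + 2bc·Cov(Q, M), with a = 6, b = -1.37, c = 3.
= 864 + 46.9225 + 153 + 213.72 + (-39.6) + 73.98
= 1312.0225.

variance of S = 1312.0225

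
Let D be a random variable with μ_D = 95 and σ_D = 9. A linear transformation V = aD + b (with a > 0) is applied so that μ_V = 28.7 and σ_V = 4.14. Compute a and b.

a = 0.46, b = -15

σ_V = a·σ_D (a > 0), so a = 4.14/9 = 0.46.
μ_V = a·μ_D + b, so b = 28.7 − 0.46·95 = -15.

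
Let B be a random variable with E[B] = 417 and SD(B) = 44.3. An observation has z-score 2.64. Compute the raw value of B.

B = E[B] + z·SD(B) = 417 + 2.64·44.3 = 533.952.

B = 533.952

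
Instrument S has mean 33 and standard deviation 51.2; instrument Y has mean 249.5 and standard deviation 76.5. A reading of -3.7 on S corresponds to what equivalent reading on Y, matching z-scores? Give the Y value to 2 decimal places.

Y = 194.67

z = (-3.7 − 33)/51.2 ≈ -0.7168.
Y = 249.5 + z·76.5 = 249.5 + (-3.7 − 33)·76.5/51.2 ≈ 194.67.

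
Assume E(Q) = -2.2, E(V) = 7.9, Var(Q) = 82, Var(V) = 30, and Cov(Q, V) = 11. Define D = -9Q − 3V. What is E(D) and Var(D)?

E(D) = -3.9, Var(D) = 7506

E(D) = (-9)·E(Q) + (-3)·E(V) = (-9)·(-2.2) + (-3)·7.9 = -3.9.
Var(D) = a²·Var(Q) + b²·Var(V) + 2ab·Cov(Q, V) with a = -9, b = -3.
= (-9)²·82 + (-3)²·30 + 2·(-9)·(-3)·11
= 6642 + 270 + 594 = 7506.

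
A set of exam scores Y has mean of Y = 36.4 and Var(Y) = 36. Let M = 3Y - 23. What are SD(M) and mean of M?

M = 3Y - 23 is linear with a = 3, b = -23.
SD(Y) = √36 = 6.
SD(M) = |a|·SD(Y) = |3|·6 = 18.
mean of M = a·mean of Y + b = 3·36.4 + (-23) = 86.2.

SD(M) = 18, mean of M = 86.2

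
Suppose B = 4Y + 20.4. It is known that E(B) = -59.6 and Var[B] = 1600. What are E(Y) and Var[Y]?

E(Y) = -20, Var[Y] = 100

From B = 4Y + 20.4: E(B) = a·E(Y) + b, so E(Y) = (E(B) − b)/a = (-59.6 − 20.4)/4 = -20.
Var[B] = a²·Var[Y], so Var[Y] = 1600/4² = 100.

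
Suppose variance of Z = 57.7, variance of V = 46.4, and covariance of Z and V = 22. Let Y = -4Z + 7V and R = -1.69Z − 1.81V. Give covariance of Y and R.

By bilinearity, covariance of Y and R = ac·variance of Z + bd·variance of V + (ad+bc)·covariance of Z and V, with a=-4, b=7, c=-1.69, d=-1.81.
ac·variance of Z = (-4)·(-1.69)·57.7 = 390.052
bd·variance of V = 7·(-1.81)·46.4 = -587.888
(ad+bc)·covariance of Z and V = (-4.59)·22 = -100.98
covariance of Y and R = 390.052 + (-587.888) + (-100.98) = -298.816.

covariance of Y and R = -298.816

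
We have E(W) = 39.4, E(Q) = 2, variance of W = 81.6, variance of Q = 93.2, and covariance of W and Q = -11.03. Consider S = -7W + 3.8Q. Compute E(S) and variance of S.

E(S) = -268.2, variance of S = 5931.004

E(S) = (-7)·E(W) + 3.8·E(Q) = (-7)·39.4 + 3.8·2 = -268.2.
variance of S = a²·variance of W + b²·variance of Q + 2ab·covariance of W and Q with a = -7, b = 3.8.
= (-7)²·81.6 + 3.8²·93.2 + 2·(-7)·3.8·(-11.03)
= 3998.4 + 1345.808 + 586.796 = 5931.004.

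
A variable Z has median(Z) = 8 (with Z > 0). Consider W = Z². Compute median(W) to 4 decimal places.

Z² is monotone on this domain, so median(W) = square(8) = 64.

median(W) = 64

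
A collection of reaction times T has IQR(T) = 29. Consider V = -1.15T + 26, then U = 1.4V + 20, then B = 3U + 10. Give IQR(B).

IQR(B) = 140.07

IQR(V) = |-1.15|·29 = 33.35.
IQR(U) = |1.4|·33.35 = 46.69.
IQR(B) = |3|·46.69 = 140.07.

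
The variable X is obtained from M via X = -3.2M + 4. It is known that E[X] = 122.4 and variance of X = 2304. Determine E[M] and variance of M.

From X = -3.2M + 4: E[X] = a·E[M] + b, so E[M] = (E[X] − b)/a = (122.4 − 4)/(-3.2) = -37.
variance of X = a²·variance of M, so variance of M = 2304/(-3.2)² = 225.

E[M] = -37, variance of M = 225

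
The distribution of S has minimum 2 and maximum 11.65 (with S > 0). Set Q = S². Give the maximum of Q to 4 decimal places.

max(Q) = 135.7225

S² is increasing on this domain, so max(Q) comes from max(S) = 11.65: max(Q) = square(11.65) = 135.7225.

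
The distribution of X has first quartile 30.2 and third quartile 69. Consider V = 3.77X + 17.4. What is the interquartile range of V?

IQR of X = Q3 − Q1 = 69 − 30.2 = 38.8.
Under V = aX + b, IQR(V) = |a|·IQR(X) = |3.77|·38.8 = 146.276 (shifts cancel; spread scales by |a|).

IQR(V) = 146.276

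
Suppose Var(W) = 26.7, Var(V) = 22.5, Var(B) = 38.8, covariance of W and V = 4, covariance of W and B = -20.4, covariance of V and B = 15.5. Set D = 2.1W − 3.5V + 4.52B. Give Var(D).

Var(D) = a²·Var(W) + b²·Var(V) + c²·Var(B) + 2ab·covariance of W and V + 2ac·covariance of W and B + 2bc·covariance of V and B, with a = 2.1, b = -3.5, c = 4.52.
= 117.747 + 275.625 + 792.69952 + (-58.8) + (-387.2736) + (-490.42)
= 249.57792.

Var(D) = 249.57792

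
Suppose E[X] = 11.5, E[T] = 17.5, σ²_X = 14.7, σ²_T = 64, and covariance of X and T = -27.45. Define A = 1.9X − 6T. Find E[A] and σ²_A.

E[A] = -83.15, σ²_A = 2982.927

E[A] = 1.9·E[X] + (-6)·E[T] = 1.9·11.5 + (-6)·17.5 = -83.15.
σ²_A = a²·σ²_X + b²·σ²_T + 2ab·covariance of X and T with a = 1.9, b = -6.
= 1.9²·14.7 + (-6)²·64 + 2·1.9·(-6)·(-27.45)
= 53.067 + 2304 + 625.86 = 2982.927.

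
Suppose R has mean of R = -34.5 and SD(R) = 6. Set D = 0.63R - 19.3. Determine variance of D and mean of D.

variance of D = 14.2884, mean of D = -41.035

D = 0.63R - 19.3 is linear with a = 0.63, b = -19.3.
variance of R = 6² = 36.
variance of D = a²·variance of R = 0.63²·36 = 14.2884 (the additive constant -19.3 does not affect variance).
mean of D = a·mean of R + b = 0.63·(-34.5) + (-19.3) = -41.035.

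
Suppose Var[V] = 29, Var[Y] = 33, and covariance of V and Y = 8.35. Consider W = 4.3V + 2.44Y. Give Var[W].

Var[W] = 907.8952

Var[W] = a²·Var[V] + b²·Var[Y] + 2ab·covariance of V and Y with a = 4.3, b = 2.44.
= 4.3²·29 + 2.44²·33 + 2·4.3·2.44·8.35
= 536.21 + 196.4688 + 175.2164 = 907.8952.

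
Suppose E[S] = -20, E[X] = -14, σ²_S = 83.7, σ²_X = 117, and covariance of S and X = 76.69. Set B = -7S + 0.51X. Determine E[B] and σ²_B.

E[B] = 132.86, σ²_B = 3584.1651

E[B] = (-7)·E[S] + 0.51·E[X] = (-7)·(-20) + 0.51·(-14) = 132.86.
σ²_B = a²·σ²_S + b²·σ²_X + 2ab·covariance of S and X with a = -7, b = 0.51.
= (-7)²·83.7 + 0.51²·117 + 2·(-7)·0.51·76.69
= 4101.3 + 30.4317 + (-547.5666) = 3584.1651.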